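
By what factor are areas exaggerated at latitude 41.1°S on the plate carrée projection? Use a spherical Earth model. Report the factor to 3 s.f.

1.33

In the plate carrée (x = Rλ, y = Rφ), meridians are true-scale (h = 1) and parallels are stretched by k = sec φ.
Areal scale = h·k = 1 × sec φ; at 41.1°, h = 1.000, k = 1.327, so h·k = 1.327.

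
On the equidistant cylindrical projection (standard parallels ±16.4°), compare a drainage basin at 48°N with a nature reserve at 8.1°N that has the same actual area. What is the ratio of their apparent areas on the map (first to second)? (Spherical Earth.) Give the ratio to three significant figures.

1.48

In the equirectangular projection with standard parallel φ₀ = 16.4° (x = Rλ cos φ₀, y = Rφ), meridians are true-scale (h = 1) and the parallel scale is k = cos φ₀ / cos φ.
Areal scale at 48°: h·k = 1.000 × 1.434 = 1.434.
Areal scale at 8.1°: h·k = 1.000 × 0.9690 = 0.9690.
Ratio = 1.434/0.9690 ≈ 1.48.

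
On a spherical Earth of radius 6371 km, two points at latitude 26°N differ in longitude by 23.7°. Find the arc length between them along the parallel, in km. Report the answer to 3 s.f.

2370 km

Arc length along a parallel = R cos φ · Δλ (with Δλ in radians).
= 6371 × cos 26° × (23.7° × π/180) = 6371 × 0.8988 × 0.4136 ≈ 2370 km.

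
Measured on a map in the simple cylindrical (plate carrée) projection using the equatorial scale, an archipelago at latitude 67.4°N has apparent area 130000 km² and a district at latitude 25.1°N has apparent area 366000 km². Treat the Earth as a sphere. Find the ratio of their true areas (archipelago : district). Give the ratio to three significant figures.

0.151

On the plate carrée, areal scale = h·k = 1 × sec φ, so true area = apparent × cos φ.
True area of archipelago: 130000 × cos(67.4°) = 130000 × 0.3843 = 49960 km².
True area of district: 366000 × cos(25.1°) = 366000 × 0.9056 = 331400 km².
Ratio = 49960 / 331400 ≈ 0.151.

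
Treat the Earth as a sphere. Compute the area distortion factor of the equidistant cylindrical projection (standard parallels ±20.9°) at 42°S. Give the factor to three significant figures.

In the equirectangular projection with standard parallel φ₀ = 20.9° (x = Rλ cos φ₀, y = Rφ), meridians are true-scale (h = 1) and the parallel scale is k = cos φ₀ / cos φ.
Areal scale = h·k = 1 × cos φ₀ / cos φ; at 42°, h = 1.000, k = 1.257, so h·k = 1.257.

1.26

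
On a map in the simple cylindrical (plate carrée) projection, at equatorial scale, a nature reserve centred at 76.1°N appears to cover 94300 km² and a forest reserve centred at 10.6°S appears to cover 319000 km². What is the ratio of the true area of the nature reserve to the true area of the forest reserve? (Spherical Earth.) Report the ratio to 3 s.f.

Plate carrée has h = 1 and k = sec φ, giving areal scale sec φ; true area = (apparent area) · cos φ.
True area of nature reserve: 94300 × cos(76.1°) = 94300 × 0.2402 = 22650 km².
True area of forest reserve: 319000 × cos(10.6°) = 319000 × 0.9829 = 313600 km².
Ratio = 22650 / 313600 ≈ 0.0722.

0.0722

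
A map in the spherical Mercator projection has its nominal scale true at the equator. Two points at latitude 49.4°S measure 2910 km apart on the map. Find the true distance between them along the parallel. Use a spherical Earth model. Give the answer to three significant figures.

1890 km

Mercator is conformal, so the point scale is isotropic: h = k = sec φ = 1/cos φ.
Along the parallel at 49.4°, map distances are exaggerated by k = sec 49.4° = 1.537.
True distance = 2910 / 1.537 = 2910 × cos 49.4° ≈ 1890 km.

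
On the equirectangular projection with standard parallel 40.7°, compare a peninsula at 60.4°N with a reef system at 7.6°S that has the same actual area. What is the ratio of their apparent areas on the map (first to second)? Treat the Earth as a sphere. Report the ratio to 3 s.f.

2.01

With standard parallel φ₀ = 40.7°, the equirectangular projection gives x = Rλ cos φ₀, y = Rφ, so h = 1 and k = cos 40.7° / cos φ.
Areal scale at 60.4°: h·k = 1.000 × 1.535 = 1.535.
Areal scale at 7.6°: h·k = 1.000 × 0.7649 = 0.7649.
Ratio = 1.535/0.7649 ≈ 2.01.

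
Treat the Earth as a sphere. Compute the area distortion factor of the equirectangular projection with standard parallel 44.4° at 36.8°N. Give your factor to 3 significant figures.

The equidistant cylindrical projection with φ₀ = 44.4° has h = 1 (meridians true) and k = cos φ₀ / cos φ along parallels.
Areal scale = h·k = 1 × cos φ₀ / cos φ; at 36.8°, h = 1.000, k = 0.8923, so h·k = 0.8923.

0.892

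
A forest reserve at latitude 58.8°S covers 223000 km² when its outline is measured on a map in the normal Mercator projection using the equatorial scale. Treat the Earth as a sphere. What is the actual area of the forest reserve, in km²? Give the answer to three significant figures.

The Mercator projection is conformal; its linear scale factor is the same in every direction and equals sec φ = 1/cos φ.
Areal scale = k² = sec²φ = 1/cos²(58.8°) = 1/0.5180² = 3.726.
True area = apparent / (areal scale) = 223000 / 3.726 ≈ 59800 km².

59800 km²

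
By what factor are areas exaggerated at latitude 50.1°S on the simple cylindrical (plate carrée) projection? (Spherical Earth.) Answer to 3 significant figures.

For the equirectangular projection with φ₀ = 0 (plate carrée), h = 1 along meridians and k = sec φ along parallels.
Areal scale = h·k = 1 × sec φ; at 50.1°, h = 1.000, k = 1.559, so h·k = 1.559.

1.56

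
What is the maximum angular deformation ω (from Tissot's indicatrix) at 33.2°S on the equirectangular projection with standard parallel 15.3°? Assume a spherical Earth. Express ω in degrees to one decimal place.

The equidistant cylindrical projection with φ₀ = 15.3° has h = 1 (meridians true) and k = cos φ₀ / cos φ along parallels.
At 33.2°: h = 1.000, k = 1.153; principal scales a = 1.153, b = 1.000.
sin(ω/2) = (a − b)/(a + b) = 0.1527/2.153 = 0.07094, so ω = 2 arcsin(0.07094) ≈ 8.1°.

8.1°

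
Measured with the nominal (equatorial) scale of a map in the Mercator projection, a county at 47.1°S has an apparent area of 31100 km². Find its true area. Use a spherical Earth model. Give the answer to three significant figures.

Mercator is conformal, so the point scale is isotropic: h = k = sec φ = 1/cos φ.
Areal scale = k² = sec²φ = 1/cos²(47.1°) = 1/0.6807² = 2.158.
True area = apparent / (areal scale) = 31100 / 2.158 ≈ 14400 km².

14400 km²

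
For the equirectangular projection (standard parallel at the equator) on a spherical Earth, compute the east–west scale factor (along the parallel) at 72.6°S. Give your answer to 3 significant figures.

Plate carrée maps x = Rλ, y = Rφ. The meridian scale is h = 1 and the parallel scale is k = 1/cos φ = sec φ.
k = 1/cos 72.6° = 1/0.2990 = 3.344.

3.34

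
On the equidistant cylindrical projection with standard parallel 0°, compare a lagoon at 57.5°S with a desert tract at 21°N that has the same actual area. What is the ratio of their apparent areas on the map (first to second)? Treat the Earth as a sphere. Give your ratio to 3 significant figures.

In the plate carrée (x = Rλ, y = Rφ), meridians are true-scale (h = 1) and parallels are stretched by k = sec φ.
Areal scale at 57.5°: h·k = 1.000 × 1.861 = 1.861.
Areal scale at 21°: h·k = 1.000 × 1.071 = 1.071.
Ratio = 1.861/1.071 ≈ 1.74.

1.74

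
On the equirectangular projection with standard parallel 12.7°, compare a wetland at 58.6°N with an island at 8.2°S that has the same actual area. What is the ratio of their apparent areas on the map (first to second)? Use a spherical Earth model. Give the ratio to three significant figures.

With standard parallel φ₀ = 12.7°, the equirectangular projection gives x = Rλ cos φ₀, y = Rφ, so h = 1 and k = cos 12.7° / cos φ.
Areal scale at 58.6°: h·k = 1.000 × 1.872 = 1.872.
Areal scale at 8.2°: h·k = 1.000 × 0.9856 = 0.9856.
Ratio = 1.872/0.9856 ≈ 1.90.

1.90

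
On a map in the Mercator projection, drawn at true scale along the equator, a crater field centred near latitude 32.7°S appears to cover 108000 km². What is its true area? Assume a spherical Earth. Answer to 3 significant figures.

For Mercator, h = k = sec φ (a conformal cylindrical projection has a single point scale, 1/cos φ).
Areal scale = k² = sec²φ = 1/cos²(32.7°) = 1/0.8415² = 1.412.
True area = apparent / (areal scale) = 108000 / 1.412 ≈ 76500 km².

76500 km²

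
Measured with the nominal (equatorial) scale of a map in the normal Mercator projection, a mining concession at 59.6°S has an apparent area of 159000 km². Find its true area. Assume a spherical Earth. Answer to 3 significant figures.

40700 km²

The Mercator projection is conformal; its linear scale factor is the same in every direction and equals sec φ = 1/cos φ.
Areal scale = k² = sec²φ = 1/cos²(59.6°) = 1/0.5060² = 3.905.
True area = apparent / (areal scale) = 159000 / 3.905 ≈ 40700 km².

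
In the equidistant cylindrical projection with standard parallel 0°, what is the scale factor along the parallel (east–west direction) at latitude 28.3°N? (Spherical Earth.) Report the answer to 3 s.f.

In the plate carrée (x = Rλ, y = Rφ), meridians are true-scale (h = 1) and parallels are stretched by k = sec φ.
k = 1/cos 28.3° = 1/0.8805 = 1.136.

1.14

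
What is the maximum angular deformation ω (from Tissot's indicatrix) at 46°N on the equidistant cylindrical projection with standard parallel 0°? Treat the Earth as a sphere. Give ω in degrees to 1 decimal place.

For the equirectangular projection with φ₀ = 0 (plate carrée), h = 1 along meridians and k = sec φ along parallels.
At 46°: h = 1.000, k = 1.440; principal scales a = 1.440, b = 1.000.
sin(ω/2) = (a − b)/(a + b) = 0.4396/2.440 = 0.1802, so ω = 2 arcsin(0.1802) ≈ 20.8°.

20.8°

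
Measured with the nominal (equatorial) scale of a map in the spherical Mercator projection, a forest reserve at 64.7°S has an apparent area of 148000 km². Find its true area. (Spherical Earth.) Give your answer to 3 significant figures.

For Mercator, h = k = sec φ (a conformal cylindrical projection has a single point scale, 1/cos φ).
Areal scale = k² = sec²φ = 1/cos²(64.7°) = 1/0.4274² = 5.475.
True area = apparent / (areal scale) = 148000 / 5.475 ≈ 27000 km².

27000 km²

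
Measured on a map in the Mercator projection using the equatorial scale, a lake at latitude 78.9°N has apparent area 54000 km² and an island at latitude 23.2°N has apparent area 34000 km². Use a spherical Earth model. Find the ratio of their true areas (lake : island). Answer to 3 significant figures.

0.0697

Mercator's areal exaggeration is sec²φ; hence true area = (apparent area) · cos²φ.
True area of lake: 54000 × cos²(78.9°) = 54000 × 0.03706 = 2001 km².
True area of island: 34000 × cos²(23.2°) = 34000 × 0.8448 = 28720 km².
Ratio = 2001 / 28720 ≈ 0.0697.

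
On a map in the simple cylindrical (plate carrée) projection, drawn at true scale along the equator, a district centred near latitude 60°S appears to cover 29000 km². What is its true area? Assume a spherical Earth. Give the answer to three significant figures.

For the equirectangular projection with φ₀ = 0 (plate carrée), h = 1 along meridians and k = sec φ along parallels.
Areal scale = h·k = 1 × sec φ; at 60°, h = 1.000, k = 2.000, so h·k = 2.000.
True area = apparent / (areal scale) = 29000 / 2.000 ≈ 14500 km².

14500 km²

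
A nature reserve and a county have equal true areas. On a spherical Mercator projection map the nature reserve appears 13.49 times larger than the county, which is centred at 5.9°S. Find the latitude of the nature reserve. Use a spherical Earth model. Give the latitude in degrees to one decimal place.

On Mercator, (apparent₁)/(apparent₂) = sec²φ₁ / sec²φ₂ when true areas are equal.
cos²φ₂ / cos²φ₁ = 13.49  ⇒  cos φ₁ = cos 5.9° / √13.49 = 0.9947/3.673 = 0.2708.
φ₁ = arccos(0.2708) ≈ 74.3°.

74.3°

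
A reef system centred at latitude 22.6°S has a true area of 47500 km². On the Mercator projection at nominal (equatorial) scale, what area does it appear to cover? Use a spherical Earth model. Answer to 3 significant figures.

55700 km²

The Mercator projection is conformal; its linear scale factor is the same in every direction and equals sec φ = 1/cos φ.
Areal scale = k² = sec²φ = 1/cos²(22.6°) = 1/0.9232² = 1.173.
Apparent area = 47500 × 1.173 ≈ 55700 km².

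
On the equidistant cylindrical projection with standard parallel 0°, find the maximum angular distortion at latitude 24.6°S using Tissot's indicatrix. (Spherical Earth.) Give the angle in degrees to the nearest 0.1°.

5.4°

Plate carrée maps x = Rλ, y = Rφ. The meridian scale is h = 1 and the parallel scale is k = 1/cos φ = sec φ.
At 24.6°: h = 1.000, k = 1.100; principal scales a = 1.100, b = 1.000.
sin(ω/2) = (a − b)/(a + b) = 0.09982/2.100 = 0.04754, so ω = 2 arcsin(0.04754) ≈ 5.4°.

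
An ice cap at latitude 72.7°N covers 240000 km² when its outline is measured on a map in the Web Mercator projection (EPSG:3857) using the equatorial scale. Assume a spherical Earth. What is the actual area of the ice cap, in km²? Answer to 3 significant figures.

Mercator is conformal, so the point scale is isotropic: h = k = sec φ = 1/cos φ.
Areal scale = k² = sec²φ = 1/cos²(72.7°) = 1/0.2974² = 11.31.
True area = apparent / (areal scale) = 240000 / 11.31 ≈ 21200 km².

21200 km²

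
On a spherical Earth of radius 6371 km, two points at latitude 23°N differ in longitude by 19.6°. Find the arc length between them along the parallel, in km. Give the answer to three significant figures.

Arc length along a parallel = R cos φ · Δλ (with Δλ in radians).
= 6371 × cos 23° × (19.6° × π/180) = 6371 × 0.9205 × 0.3421 ≈ 2010 km.

2010 km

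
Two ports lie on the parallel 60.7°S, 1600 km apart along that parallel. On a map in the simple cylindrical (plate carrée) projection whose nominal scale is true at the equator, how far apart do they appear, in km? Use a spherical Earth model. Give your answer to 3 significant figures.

In the plate carrée (x = Rλ, y = Rφ), meridians are true-scale (h = 1) and parallels are stretched by k = sec φ.
Along the parallel, k = sec 60.7° = 1/0.4894 = 2.043.
Map distance = 1600 × 2.043 ≈ 3270 km.

3270 km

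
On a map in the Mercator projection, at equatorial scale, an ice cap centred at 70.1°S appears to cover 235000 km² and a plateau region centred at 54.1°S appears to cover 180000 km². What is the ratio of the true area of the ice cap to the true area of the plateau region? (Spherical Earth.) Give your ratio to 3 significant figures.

0.440

On Mercator the areal scale is sec²φ, so true area = apparent × cos²φ.
True area of ice cap: 235000 × cos²(70.1°) = 235000 × 0.1159 = 27230 km².
True area of plateau region: 180000 × cos²(54.1°) = 180000 × 0.3438 = 61890 km².
Ratio = 27230 / 61890 ≈ 0.440.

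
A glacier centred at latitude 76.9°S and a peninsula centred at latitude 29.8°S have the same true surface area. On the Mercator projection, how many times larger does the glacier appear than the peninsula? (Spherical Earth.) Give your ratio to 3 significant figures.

On Mercator, area is exaggerated by sec²φ = 1/cos²φ.
At 76.9°: sec²(76.9°) = 1/0.2267² = 19.47.
At 29.8°: sec²(29.8°) = 1/0.8678² = 1.328.
Ratio = 19.47/1.328 = cos²(29.8°)/cos²(76.9°) ≈ 14.7.

14.7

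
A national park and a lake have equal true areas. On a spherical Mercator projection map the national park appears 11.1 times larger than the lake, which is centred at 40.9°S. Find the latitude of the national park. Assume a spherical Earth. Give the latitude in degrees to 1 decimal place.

76.9°

For equal true areas on Mercator, apparent areas scale as sec²φ, so the ratio is cos²φ₂ / cos²φ₁.
cos²φ₂ / cos²φ₁ = 11.1  ⇒  cos φ₁ = cos 40.9° / √11.1 = 0.7559/3.332 = 0.2269.
φ₁ = arccos(0.2269) ≈ 76.9°.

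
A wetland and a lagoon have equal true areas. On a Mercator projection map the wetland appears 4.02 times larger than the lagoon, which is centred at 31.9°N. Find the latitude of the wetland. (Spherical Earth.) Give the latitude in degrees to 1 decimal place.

64.9°

Mercator areal scale is sec²φ, so apparent-area ratio = sec²φ₁ / sec²φ₂ = cos²φ₂ / cos²φ₁.
cos²φ₂ / cos²φ₁ = 4.02  ⇒  cos φ₁ = cos 31.9° / √4.02 = 0.8490/2.005 = 0.4234.
φ₁ = arccos(0.4234) ≈ 64.9°.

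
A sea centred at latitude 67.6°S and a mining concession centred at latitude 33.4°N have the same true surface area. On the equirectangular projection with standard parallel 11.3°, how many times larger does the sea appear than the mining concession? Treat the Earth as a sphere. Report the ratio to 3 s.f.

With standard parallel φ₀ = 11.3°, the equirectangular projection gives x = Rλ cos φ₀, y = Rφ, so h = 1 and k = cos 11.3° / cos φ.
Areal scale at 67.6°: h·k = 1.000 × 2.573 = 2.573.
Areal scale at 33.4°: h·k = 1.000 × 1.175 = 1.175.
Ratio = 2.573/1.175 ≈ 2.19.

2.19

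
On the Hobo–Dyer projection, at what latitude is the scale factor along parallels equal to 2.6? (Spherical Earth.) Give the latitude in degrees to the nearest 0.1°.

The Hobo–Dyer projection is cylindrical equal-area with φ₀ = 37.5°. For cylindrical equal-area with standard parallel φ₀, h = cos φ / cos φ₀ and k = cos φ₀ / cos φ, so h·k = 1.
k = cos φ₀ / cos φ = 2.6  ⇒  cos φ = cos 37.5° / 2.6 = 0.3051.
φ = arccos(0.3051) ≈ 72.2°.

72.2°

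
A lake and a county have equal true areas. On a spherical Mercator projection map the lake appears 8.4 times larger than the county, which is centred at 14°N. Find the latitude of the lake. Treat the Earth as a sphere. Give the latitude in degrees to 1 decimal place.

70.4°

For equal true areas on Mercator, apparent areas scale as sec²φ, so the ratio is cos²φ₂ / cos²φ₁.
cos²φ₂ / cos²φ₁ = 8.4  ⇒  cos φ₁ = cos 14° / √8.4 = 0.9703/2.898 = 0.3348.
φ₁ = arccos(0.3348) ≈ 70.4°.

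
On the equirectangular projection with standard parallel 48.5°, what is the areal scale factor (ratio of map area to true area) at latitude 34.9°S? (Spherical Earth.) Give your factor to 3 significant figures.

With standard parallel φ₀ = 48.5°, the equirectangular projection gives x = Rλ cos φ₀, y = Rφ, so h = 1 and k = cos 48.5° / cos φ.
Areal scale = h·k = 1 × cos φ₀ / cos φ; at 34.9°, h = 1.000, k = 0.8079, so h·k = 0.8079.

0.808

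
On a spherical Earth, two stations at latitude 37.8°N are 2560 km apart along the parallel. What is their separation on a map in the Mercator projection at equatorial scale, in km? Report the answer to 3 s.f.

For Mercator, h = k = sec φ (a conformal cylindrical projection has a single point scale, 1/cos φ).
Along the parallel, k = sec 37.8° = 1/0.7902 = 1.266.
Map distance = 2560 × 1.266 ≈ 3240 km.

3240 km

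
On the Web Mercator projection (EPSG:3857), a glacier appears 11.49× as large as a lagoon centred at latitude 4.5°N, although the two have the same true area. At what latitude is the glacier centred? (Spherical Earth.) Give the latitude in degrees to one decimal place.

For equal true areas on Mercator, apparent areas scale as sec²φ, so the ratio is cos²φ₂ / cos²φ₁.
cos²φ₂ / cos²φ₁ = 11.49  ⇒  cos φ₁ = cos 4.5° / √11.49 = 0.9969/3.390 = 0.2941.
φ₁ = arccos(0.2941) ≈ 72.9°.

72.9°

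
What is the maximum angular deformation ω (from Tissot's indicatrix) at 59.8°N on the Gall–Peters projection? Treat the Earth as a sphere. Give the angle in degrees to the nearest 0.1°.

38.3°

Gall–Peters is a cylindrical equal-area projection with standard parallels at ±45°. A cylindrical equal-area projection with standard parallel φ₀ has meridian scale h = cos φ / cos φ₀ and parallel scale k = cos φ₀ / cos φ (so areas are preserved, h·k = 1).
At 59.8°: h = 0.7114, k = 1.406; principal scales a = 1.406, b = 0.7114.
sin(ω/2) = (a − b)/(a + b) = 0.6943/2.117 = 0.3280, so ω = 2 arcsin(0.3280) ≈ 38.3°.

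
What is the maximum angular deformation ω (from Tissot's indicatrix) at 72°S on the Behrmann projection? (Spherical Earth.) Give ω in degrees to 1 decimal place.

Behrmann is a cylindrical equal-area projection with standard parallels at ±30°. A cylindrical equal-area projection with standard parallel φ₀ has meridian scale h = cos φ / cos φ₀ and parallel scale k = cos φ₀ / cos φ (so areas are preserved, h·k = 1).
At 72°: h = 0.3568, k = 2.803; principal scales a = 2.803, b = 0.3568.
sin(ω/2) = (a − b)/(a + b) = 2.446/3.159 = 0.7741, so ω = 2 arcsin(0.7741) ≈ 101.4°.

101.4°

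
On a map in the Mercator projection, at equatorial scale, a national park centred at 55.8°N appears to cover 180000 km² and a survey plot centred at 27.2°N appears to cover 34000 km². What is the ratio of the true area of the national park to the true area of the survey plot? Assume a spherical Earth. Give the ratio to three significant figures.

2.11

Mercator's areal exaggeration is sec²φ; hence true area = (apparent area) · cos²φ.
True area of national park: 180000 × cos²(55.8°) = 180000 × 0.3159 = 56870 km².
True area of survey plot: 34000 × cos²(27.2°) = 34000 × 0.7911 = 26900 km².
Ratio = 56870 / 26900 ≈ 2.11.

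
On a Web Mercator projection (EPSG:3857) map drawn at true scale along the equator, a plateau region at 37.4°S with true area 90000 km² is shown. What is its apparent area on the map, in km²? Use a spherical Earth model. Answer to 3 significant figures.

The Mercator projection is conformal; its linear scale factor is the same in every direction and equals sec φ = 1/cos φ.
Areal scale = k² = sec²φ = 1/cos²(37.4°) = 1/0.7944² = 1.585.
Apparent area = 90000 × 1.585 ≈ 143000 km².

143000 km²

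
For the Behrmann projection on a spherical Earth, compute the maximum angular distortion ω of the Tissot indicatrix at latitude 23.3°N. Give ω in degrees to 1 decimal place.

The Behrmann projection is cylindrical equal-area with φ₀ = 30°. Cylindrical equal-area (φ₀ = 30°): h = cos φ / cos 30° along meridians, k = cos 30° / cos φ along parallels; h·k = 1.
At 23.3°: h = 1.061, k = 0.9429; principal scales a = 1.061, b = 0.9429.
sin(ω/2) = (a − b)/(a + b) = 0.1176/2.003 = 0.05870, so ω = 2 arcsin(0.05870) ≈ 6.7°.

6.7°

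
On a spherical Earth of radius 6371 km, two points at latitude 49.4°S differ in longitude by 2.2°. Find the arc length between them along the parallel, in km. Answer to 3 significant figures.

159 km

Arc length along a parallel = R cos φ · Δλ (with Δλ in radians).
= 6371 × cos 49.4° × (2.2° × π/180) = 6371 × 0.6508 × 0.03840 ≈ 159 km.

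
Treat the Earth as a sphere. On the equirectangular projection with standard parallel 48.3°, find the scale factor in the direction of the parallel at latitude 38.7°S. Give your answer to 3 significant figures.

0.852

The equidistant cylindrical projection with φ₀ = 48.3° has h = 1 (meridians true) and k = cos φ₀ / cos φ along parallels.
k = cos 48.3° / cos 38.7° = 0.6652/0.7804 = 0.8524.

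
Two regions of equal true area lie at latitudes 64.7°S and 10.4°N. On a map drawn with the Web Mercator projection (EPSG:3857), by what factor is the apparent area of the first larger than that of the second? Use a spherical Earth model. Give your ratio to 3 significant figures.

Mercator areal scale is sec²φ.
At 64.7°: sec²(64.7°) = 1/0.4274² = 5.475.
At 10.4°: sec²(10.4°) = 1/0.9836² = 1.034.
Ratio = 5.475/1.034 = cos²(10.4°)/cos²(64.7°) ≈ 5.30.

5.30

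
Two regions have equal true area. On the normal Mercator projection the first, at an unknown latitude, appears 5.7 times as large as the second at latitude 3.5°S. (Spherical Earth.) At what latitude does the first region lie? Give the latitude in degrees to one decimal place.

For equal true areas on Mercator, apparent areas scale as sec²φ, so the ratio is cos²φ₂ / cos²φ₁.
cos²φ₂ / cos²φ₁ = 5.7  ⇒  cos φ₁ = cos 3.5° / √5.7 = 0.9981/2.387 = 0.4181.
φ₁ = arccos(0.4181) ≈ 65.3°.

65.3°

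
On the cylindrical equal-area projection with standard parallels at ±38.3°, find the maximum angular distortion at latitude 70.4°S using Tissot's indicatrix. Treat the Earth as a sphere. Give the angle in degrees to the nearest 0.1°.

For cylindrical equal-area with standard parallel φ₀, h = cos φ / cos φ₀ and k = cos φ₀ / cos φ, so h·k = 1.
At 70.4°: h = 0.4274, k = 2.339; principal scales a = 2.339, b = 0.4274.
sin(ω/2) = (a − b)/(a + b) = 1.912/2.767 = 0.6910, so ω = 2 arcsin(0.6910) ≈ 87.4°.

87.4°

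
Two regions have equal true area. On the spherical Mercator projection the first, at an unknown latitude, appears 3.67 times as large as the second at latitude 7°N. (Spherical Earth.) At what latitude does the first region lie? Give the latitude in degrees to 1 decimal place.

For equal true areas on Mercator, apparent areas scale as sec²φ, so the ratio is cos²φ₂ / cos²φ₁.
cos²φ₂ / cos²φ₁ = 3.67  ⇒  cos φ₁ = cos 7° / √3.67 = 0.9925/1.916 = 0.5181.
φ₁ = arccos(0.5181) ≈ 58.8°.

58.8°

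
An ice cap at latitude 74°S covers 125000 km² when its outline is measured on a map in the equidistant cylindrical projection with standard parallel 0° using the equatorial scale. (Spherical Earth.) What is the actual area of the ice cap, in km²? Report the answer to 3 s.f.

34500 km²

Plate carrée maps x = Rλ, y = Rφ. The meridian scale is h = 1 and the parallel scale is k = 1/cos φ = sec φ.
Areal scale = h·k = 1 × sec φ; at 74°, h = 1.000, k = 3.628, so h·k = 3.628.
True area = apparent / (areal scale) = 125000 / 3.628 ≈ 34500 km².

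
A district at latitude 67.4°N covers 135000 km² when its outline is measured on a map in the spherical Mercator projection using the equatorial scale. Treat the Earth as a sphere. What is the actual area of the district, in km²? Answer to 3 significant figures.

Mercator is conformal, so the point scale is isotropic: h = k = sec φ = 1/cos φ.
Areal scale = k² = sec²φ = 1/cos²(67.4°) = 1/0.3843² = 6.771.
True area = apparent / (areal scale) = 135000 / 6.771 ≈ 19900 km².

19900 km²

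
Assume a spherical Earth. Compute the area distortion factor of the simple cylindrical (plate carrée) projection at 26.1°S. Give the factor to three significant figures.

For the equirectangular projection with φ₀ = 0 (plate carrée), h = 1 along meridians and k = sec φ along parallels.
Areal scale = h·k = 1 × sec φ; at 26.1°, h = 1.000, k = 1.114, so h·k = 1.114.

1.11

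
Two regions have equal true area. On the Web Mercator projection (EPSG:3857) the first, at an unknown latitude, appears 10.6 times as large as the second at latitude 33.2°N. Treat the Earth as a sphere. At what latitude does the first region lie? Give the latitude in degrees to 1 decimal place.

For equal true areas on Mercator, apparent areas scale as sec²φ, so the ratio is cos²φ₂ / cos²φ₁.
cos²φ₂ / cos²φ₁ = 10.6  ⇒  cos φ₁ = cos 33.2° / √10.6 = 0.8368/3.256 = 0.2570.
φ₁ = arccos(0.2570) ≈ 75.1°.

75.1°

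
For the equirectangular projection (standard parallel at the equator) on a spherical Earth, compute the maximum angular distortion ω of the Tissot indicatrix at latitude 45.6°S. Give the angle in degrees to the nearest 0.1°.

For the equirectangular projection with φ₀ = 0 (plate carrée), h = 1 along meridians and k = sec φ along parallels.
At 45.6°: h = 1.000, k = 1.429; principal scales a = 1.429, b = 1.000.
sin(ω/2) = (a − b)/(a + b) = 0.4293/2.429 = 0.1767, so ω = 2 arcsin(0.1767) ≈ 20.4°.

20.4°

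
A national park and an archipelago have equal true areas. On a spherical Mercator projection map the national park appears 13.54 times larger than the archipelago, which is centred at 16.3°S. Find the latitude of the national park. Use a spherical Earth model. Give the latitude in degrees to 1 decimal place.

74.9°

For equal true areas on Mercator, apparent areas scale as sec²φ, so the ratio is cos²φ₂ / cos²φ₁.
cos²φ₂ / cos²φ₁ = 13.54  ⇒  cos φ₁ = cos 16.3° / √13.54 = 0.9598/3.680 = 0.2608.
φ₁ = arccos(0.2608) ≈ 74.9°.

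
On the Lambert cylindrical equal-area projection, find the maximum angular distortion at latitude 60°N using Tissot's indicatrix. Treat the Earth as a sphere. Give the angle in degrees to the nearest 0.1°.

73.7°

The Lambert cylindrical equal-area projection is the cylindrical equal-area projection with its standard parallel at the equator (φ₀ = 0). Cylindrical equal-area (φ₀ = 0°): h = cos φ / cos 0° along meridians, k = cos 0° / cos φ along parallels; h·k = 1.
At 60°: h = 0.5000, k = 2.000; principal scales a = 2.000, b = 0.5000.
sin(ω/2) = (a − b)/(a + b) = 1.500/2.500 = 0.6000, so ω = 2 arcsin(0.6000) ≈ 73.7°.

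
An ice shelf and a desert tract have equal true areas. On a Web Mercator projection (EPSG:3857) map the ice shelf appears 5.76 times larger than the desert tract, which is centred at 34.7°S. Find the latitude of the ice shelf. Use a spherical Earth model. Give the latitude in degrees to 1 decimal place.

70.0°

Mercator areal scale is sec²φ, so apparent-area ratio = sec²φ₁ / sec²φ₂ = cos²φ₂ / cos²φ₁.
cos²φ₂ / cos²φ₁ = 5.76  ⇒  cos φ₁ = cos 34.7° / √5.76 = 0.8221/2.400 = 0.3426.
φ₁ = arccos(0.3426) ≈ 70.0°.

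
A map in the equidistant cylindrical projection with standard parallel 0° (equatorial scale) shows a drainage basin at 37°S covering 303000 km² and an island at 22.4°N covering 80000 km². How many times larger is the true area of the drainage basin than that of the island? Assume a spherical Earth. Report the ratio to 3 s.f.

On the plate carrée, areal scale = h·k = 1 × sec φ, so true area = apparent × cos φ.
True area of drainage basin: 303000 × cos(37°) = 303000 × 0.7986 = 242000 km².
True area of island: 80000 × cos(22.4°) = 80000 × 0.9245 = 73960 km².
Ratio = 242000 / 73960 ≈ 3.27.

3.27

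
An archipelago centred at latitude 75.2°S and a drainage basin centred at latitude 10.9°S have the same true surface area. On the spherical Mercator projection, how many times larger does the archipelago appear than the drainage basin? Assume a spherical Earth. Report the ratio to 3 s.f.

14.8

Mercator is conformal with k = sec φ, so areal scale = k² = sec²φ.
At 75.2°: sec²(75.2°) = 1/0.2554² = 15.33.
At 10.9°: sec²(10.9°) = 1/0.9820² = 1.037.
Ratio = 15.33/1.037 = cos²(10.9°)/cos²(75.2°) ≈ 14.8.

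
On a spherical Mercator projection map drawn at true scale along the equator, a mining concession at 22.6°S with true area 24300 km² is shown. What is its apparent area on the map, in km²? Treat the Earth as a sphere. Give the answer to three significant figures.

For Mercator, h = k = sec φ (a conformal cylindrical projection has a single point scale, 1/cos φ).
Areal scale = k² = sec²φ = 1/cos²(22.6°) = 1/0.9232² = 1.173.
Apparent area = 24300 × 1.173 ≈ 28500 km².

28500 km²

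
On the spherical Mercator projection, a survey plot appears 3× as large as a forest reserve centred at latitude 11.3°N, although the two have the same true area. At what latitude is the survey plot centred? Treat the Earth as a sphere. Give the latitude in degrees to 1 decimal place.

On Mercator, (apparent₁)/(apparent₂) = sec²φ₁ / sec²φ₂ when true areas are equal.
cos²φ₂ / cos²φ₁ = 3  ⇒  cos φ₁ = cos 11.3° / √3 = 0.9806/1.732 = 0.5662.
φ₁ = arccos(0.5662) ≈ 55.5°.

55.5°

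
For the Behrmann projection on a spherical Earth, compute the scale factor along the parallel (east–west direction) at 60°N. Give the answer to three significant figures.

The Behrmann projection is cylindrical equal-area with φ₀ = 30°. For cylindrical equal-area with standard parallel φ₀, h = cos φ / cos φ₀ and k = cos φ₀ / cos φ, so h·k = 1.
k = cos 30° / cos 60° = 0.8660/0.5000 = 1.732.

1.73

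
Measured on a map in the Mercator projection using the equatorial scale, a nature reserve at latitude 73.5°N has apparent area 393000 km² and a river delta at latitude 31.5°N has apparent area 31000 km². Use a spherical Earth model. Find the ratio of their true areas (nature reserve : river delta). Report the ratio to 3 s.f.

1.41

On Mercator the areal scale is sec²φ, so true area = apparent × cos²φ.
True area of nature reserve: 393000 × cos²(73.5°) = 393000 × 0.08066 = 31700 km².
True area of river delta: 31000 × cos²(31.5°) = 31000 × 0.7270 = 22540 km².
Ratio = 31700 / 22540 ≈ 1.41.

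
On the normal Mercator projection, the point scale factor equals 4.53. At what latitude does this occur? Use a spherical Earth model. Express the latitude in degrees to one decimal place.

Mercator scale is k = sec φ = 1/cos φ.
1/cos φ = 4.53  ⇒  cos φ = 0.2208  ⇒  φ = arccos(0.2208) ≈ 77.2°.

77.2°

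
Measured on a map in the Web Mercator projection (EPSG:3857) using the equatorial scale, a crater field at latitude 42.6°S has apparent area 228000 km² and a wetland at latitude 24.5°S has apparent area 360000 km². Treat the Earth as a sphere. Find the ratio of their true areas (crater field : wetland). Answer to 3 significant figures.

0.414

On Mercator the areal scale is sec²φ, so true area = apparent × cos²φ.
True area of crater field: 228000 × cos²(42.6°) = 228000 × 0.5418 = 123500 km².
True area of wetland: 360000 × cos²(24.5°) = 360000 × 0.8280 = 298100 km².
Ratio = 123500 / 298100 ≈ 0.414.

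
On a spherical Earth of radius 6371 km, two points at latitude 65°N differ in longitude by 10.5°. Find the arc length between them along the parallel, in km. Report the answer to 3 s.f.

Arc length along a parallel = R cos φ · Δλ (with Δλ in radians).
= 6371 × cos 65° × (10.5° × π/180) = 6371 × 0.4226 × 0.1833 ≈ 493 km.

493 km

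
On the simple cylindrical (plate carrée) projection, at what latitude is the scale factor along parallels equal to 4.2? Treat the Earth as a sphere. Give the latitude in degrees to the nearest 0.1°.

76.2°

Plate carrée: h = 1, k = sec φ along parallels.
sec φ = 4.2  ⇒  cos φ = 0.2381  ⇒  φ ≈ 76.2°.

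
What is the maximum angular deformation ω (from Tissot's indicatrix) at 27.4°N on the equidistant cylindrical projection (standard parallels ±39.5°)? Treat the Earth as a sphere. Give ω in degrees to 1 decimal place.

8.0°

With standard parallel φ₀ = 39.5°, the equirectangular projection gives x = Rλ cos φ₀, y = Rφ, so h = 1 and k = cos 39.5° / cos φ.
At 27.4°: h = 1.000, k = 0.8691; principal scales a = 1.000, b = 0.8691.
sin(ω/2) = (a − b)/(a + b) = 0.1309/1.869 = 0.07002, so ω = 2 arcsin(0.07002) ≈ 8.0°.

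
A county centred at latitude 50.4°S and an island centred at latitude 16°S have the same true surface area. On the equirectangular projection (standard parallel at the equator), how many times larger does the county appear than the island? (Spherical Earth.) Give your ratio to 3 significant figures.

For the equirectangular projection with φ₀ = 0 (plate carrée), h = 1 along meridians and k = sec φ along parallels.
Areal scale at 50.4°: h·k = 1.000 × 1.569 = 1.569.
Areal scale at 16°: h·k = 1.000 × 1.040 = 1.040.
Ratio = 1.569/1.040 ≈ 1.51.

1.51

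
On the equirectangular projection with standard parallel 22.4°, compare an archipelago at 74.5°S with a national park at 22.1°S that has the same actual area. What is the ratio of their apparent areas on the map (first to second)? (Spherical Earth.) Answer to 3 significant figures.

The equidistant cylindrical projection with φ₀ = 22.4° has h = 1 (meridians true) and k = cos φ₀ / cos φ along parallels.
Areal scale at 74.5°: h·k = 1.000 × 3.460 = 3.460.
Areal scale at 22.1°: h·k = 1.000 × 0.9979 = 0.9979.
Ratio = 3.460/0.9979 ≈ 3.47.

3.47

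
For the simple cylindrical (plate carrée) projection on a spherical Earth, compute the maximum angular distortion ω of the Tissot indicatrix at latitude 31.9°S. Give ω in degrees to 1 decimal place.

9.4°

In the plate carrée (x = Rλ, y = Rφ), meridians are true-scale (h = 1) and parallels are stretched by k = sec φ.
At 31.9°: h = 1.000, k = 1.178; principal scales a = 1.178, b = 1.000.
sin(ω/2) = (a − b)/(a + b) = 0.1779/2.178 = 0.08168, so ω = 2 arcsin(0.08168) ≈ 9.4°.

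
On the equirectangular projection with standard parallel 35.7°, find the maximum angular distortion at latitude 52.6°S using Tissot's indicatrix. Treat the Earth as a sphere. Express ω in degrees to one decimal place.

16.6°

In the equirectangular projection with standard parallel φ₀ = 35.7° (x = Rλ cos φ₀, y = Rφ), meridians are true-scale (h = 1) and the parallel scale is k = cos φ₀ / cos φ.
At 52.6°: h = 1.000, k = 1.337; principal scales a = 1.337, b = 1.000.
sin(ω/2) = (a − b)/(a + b) = 0.3370/2.337 = 0.1442, so ω = 2 arcsin(0.1442) ≈ 16.6°.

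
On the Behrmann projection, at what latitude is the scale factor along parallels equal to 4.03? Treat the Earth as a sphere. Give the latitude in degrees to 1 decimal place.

77.6°

The Behrmann projection is cylindrical equal-area with φ₀ = 30°. Cylindrical equal-area (φ₀ = 30°): h = cos φ / cos 30° along meridians, k = cos 30° / cos φ along parallels; h·k = 1.
k = cos φ₀ / cos φ = 4.03  ⇒  cos φ = cos 30° / 4.03 = 0.2149.
φ = arccos(0.2149) ≈ 77.6°.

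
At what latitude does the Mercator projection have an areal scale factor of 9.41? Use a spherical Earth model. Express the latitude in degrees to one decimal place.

71.0°

Mercator areal scale is sec²φ.
sec²φ = 9.41  ⇒  cos²φ = 0.1063  ⇒  cos φ = 0.3260.
φ = arccos(0.3260) ≈ 71.0°.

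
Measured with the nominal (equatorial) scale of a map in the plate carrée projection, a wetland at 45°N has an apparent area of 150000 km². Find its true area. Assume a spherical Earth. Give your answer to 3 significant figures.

106000 km²

For the equirectangular projection with φ₀ = 0 (plate carrée), h = 1 along meridians and k = sec φ along parallels.
Areal scale = h·k = 1 × sec φ; at 45°, h = 1.000, k = 1.414, so h·k = 1.414.
True area = apparent / (areal scale) = 150000 / 1.414 ≈ 106000 km².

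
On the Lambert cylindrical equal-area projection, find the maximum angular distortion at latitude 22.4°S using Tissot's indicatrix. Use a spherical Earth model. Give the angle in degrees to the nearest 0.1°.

9.0°

The Lambert cylindrical equal-area projection is the cylindrical equal-area projection with its standard parallel at the equator (φ₀ = 0). A cylindrical equal-area projection with standard parallel φ₀ has meridian scale h = cos φ / cos φ₀ and parallel scale k = cos φ₀ / cos φ (so areas are preserved, h·k = 1).
At 22.4°: h = 0.9245, k = 1.082; principal scales a = 1.082, b = 0.9245.
sin(ω/2) = (a − b)/(a + b) = 0.1571/2.006 = 0.07829, so ω = 2 arcsin(0.07829) ≈ 9.0°.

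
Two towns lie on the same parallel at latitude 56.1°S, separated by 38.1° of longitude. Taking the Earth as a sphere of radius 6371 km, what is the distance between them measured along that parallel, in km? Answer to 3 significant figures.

2360 km

Arc length along a parallel = R cos φ · Δλ (with Δλ in radians).
= 6371 × cos 56.1° × (38.1° × π/180) = 6371 × 0.5577 × 0.6650 ≈ 2360 km.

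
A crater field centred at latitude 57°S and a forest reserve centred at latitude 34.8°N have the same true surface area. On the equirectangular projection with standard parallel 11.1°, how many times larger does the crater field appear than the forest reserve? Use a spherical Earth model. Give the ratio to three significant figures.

1.51

In the equirectangular projection with standard parallel φ₀ = 11.1° (x = Rλ cos φ₀, y = Rφ), meridians are true-scale (h = 1) and the parallel scale is k = cos φ₀ / cos φ.
Areal scale at 57°: h·k = 1.000 × 1.802 = 1.802.
Areal scale at 34.8°: h·k = 1.000 × 1.195 = 1.195.
Ratio = 1.802/1.195 ≈ 1.51.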